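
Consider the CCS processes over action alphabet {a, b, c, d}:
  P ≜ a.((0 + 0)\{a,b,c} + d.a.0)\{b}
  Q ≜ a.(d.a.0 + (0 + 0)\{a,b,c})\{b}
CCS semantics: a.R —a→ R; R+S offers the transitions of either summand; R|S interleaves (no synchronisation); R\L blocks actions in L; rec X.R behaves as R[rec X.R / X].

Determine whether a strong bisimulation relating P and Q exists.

YES

LTS(P): 4 reachable states
  m0 = a.((0 + 0)\{a,b,c} + d.a.0)\{b} :: —a→ m1
  m1 = ((0 + 0)\{a,b,c} + d.a.0)\{b} :: —d→ m2
  m2 = (a.0)\{b} :: —a→ m3
  m3 = 0\{b} :: deadlocked
LTS(Q): 4 reachable states
  n0 = a.(d.a.0 + (0 + 0)\{a,b,c})\{b} :: —a→ n1
  n1 = (d.a.0 + (0 + 0)\{a,b,c})\{b} :: —d→ n2
  n2 = (a.0)\{b} :: —a→ n3
  n3 = 0\{b} :: deadlocked
Coarsest stable partition (strong bisimilarity classes):
  B0 = {m0, n0}
  B1 = {m1, n1}
  B2 = {m2, n2}
  B3 = {m3, n3}
m0 ∈ B0, n0 ∈ B0 → same block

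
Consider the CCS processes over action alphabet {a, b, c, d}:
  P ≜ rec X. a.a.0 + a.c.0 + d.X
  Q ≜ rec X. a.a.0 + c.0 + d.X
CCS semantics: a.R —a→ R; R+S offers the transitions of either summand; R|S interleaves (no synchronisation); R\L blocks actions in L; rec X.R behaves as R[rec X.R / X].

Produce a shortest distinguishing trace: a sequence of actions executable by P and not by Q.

LTS(P): 4 reachable states
  m0 = rec X. a.a.0 + a.c.0 + d.X :: --a--▸ m1, --a--▸ m2, --d--▸ m0
  m1 = a.0 :: --a--▸ m3
  m2 = c.0 :: --c--▸ m3
  m3 = 0 :: deadlocked
LTS(Q): 3 reachable states
  n0 = rec X. a.a.0 + c.0 + d.X :: --a--▸ n1, --c--▸ n2, --d--▸ n0
  n1 = a.0 :: --a--▸ n2
  n2 = 0 :: deadlocked
Trace ⟨ac⟩ through P, begin at {m0}:
  [1] a ⇒ {m1, m2}
  [2] c ⇒ {m3}
  ✓ P
Trace ⟨ac⟩ through Q, begin at {n0}:
  [1] a ⇒ {n1}
  [2] c ⇒ no successor for Q

ac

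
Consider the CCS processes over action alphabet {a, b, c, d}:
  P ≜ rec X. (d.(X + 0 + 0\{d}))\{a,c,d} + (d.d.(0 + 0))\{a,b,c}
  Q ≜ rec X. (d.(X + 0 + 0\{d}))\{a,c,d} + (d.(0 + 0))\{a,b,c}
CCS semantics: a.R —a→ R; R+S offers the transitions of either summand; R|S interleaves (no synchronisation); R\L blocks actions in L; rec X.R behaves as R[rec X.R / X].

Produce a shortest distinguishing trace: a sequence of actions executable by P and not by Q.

dd

LTS(P): 3 reachable states
  u0 = rec X. (d.(X + 0 + 0\{d}))\{a,c,d} + (d.d.(0 + 0))\{a,b,c} has moves =d=> u1
  u1 = (d.(0 + 0))\{a,b,c} has moves =d=> u2
  u2 = (0 + 0)\{a,b,c} has moves (no moves)
LTS(Q): 2 reachable states
  v0 = rec X. (d.(X + 0 + 0\{d}))\{a,c,d} + (d.(0 + 0))\{a,b,c} has moves =d=> v1
  v1 = (0 + 0)\{a,b,c} has moves (no moves)
Trace ⟨dd⟩ through P, begin at {u0}:
  step 1 (d): {u1}
  step 2 (d): {u2}
  — P admits the full trace.
Trace ⟨dd⟩ through Q, begin at {v0}:
  step 1 (d): {v1}
  step 2 (d): ∅ (Q stuck)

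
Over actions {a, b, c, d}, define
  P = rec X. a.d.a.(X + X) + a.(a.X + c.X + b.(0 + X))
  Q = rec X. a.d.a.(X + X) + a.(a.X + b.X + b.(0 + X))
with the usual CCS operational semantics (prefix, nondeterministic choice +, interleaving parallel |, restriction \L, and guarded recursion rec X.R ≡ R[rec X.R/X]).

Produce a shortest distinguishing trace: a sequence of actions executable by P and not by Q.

Reachable graph of P (6 states):
  s0 = rec X. a.d.a.(X + X) + a.(a.X + c.X + b.(0 + X)) → --a--▸ s1, --a--▸ s2
  s1 = a.(rec X. a.d.a.(X + X) + a.(a.X + c.X + b.(0 + X))) + c.(rec X. a.d.a.(X + X) + a.(a.X + c.X + b.(0 + X))) + b.(0 + (rec X. a.d.a.(X + X) + a.(a.X + c.X + b.(0 + X)))) → --a--▸ s0, --b--▸ s3, --c--▸ s0
  s2 = d.a.((rec X. a.d.a.(X + X) + a.(a.X + c.X + b.(0 + X))) + (rec X. a.d.a.(X + X) + a.(a.X + c.X + b.(0 + X)))) → --d--▸ s4
  s3 = 0 + (rec X. a.d.a.(X + X) + a.(a.X + c.X + b.(0 + X))) → --a--▸ s1, --a--▸ s2
  s4 = a.((rec X. a.d.a.(X + X) + a.(a.X + c.X + b.(0 + X))) + (rec X. a.d.a.(X + X) + a.(a.X + c.X + b.(0 + X)))) → --a--▸ s5
  s5 = (rec X. a.d.a.(X + X) + a.(a.X + c.X + b.(0 + X))) + (rec X. a.d.a.(X + X) + a.(a.X + c.X + b.(0 + X))) → --a--▸ s1, --a--▸ s2
Reachable graph of Q (6 states):
  t0 = rec X. a.d.a.(X + X) + a.(a.X + b.X + b.(0 + X)) → --a--▸ t1, --a--▸ t2
  t1 = a.(rec X. a.d.a.(X + X) + a.(a.X + b.X + b.(0 + X))) + b.(rec X. a.d.a.(X + X) + a.(a.X + b.X + b.(0 + X))) + b.(0 + (rec X. a.d.a.(X + X) + a.(a.X + b.X + b.(0 + X)))) → --a--▸ t0, --b--▸ t0, --b--▸ t3
  t2 = d.a.((rec X. a.d.a.(X + X) + a.(a.X + b.X + b.(0 + X))) + (rec X. a.d.a.(X + X) + a.(a.X + b.X + b.(0 + X)))) → --d--▸ t4
  t3 = 0 + (rec X. a.d.a.(X + X) + a.(a.X + b.X + b.(0 + X))) → --a--▸ t1, --a--▸ t2
  t4 = a.((rec X. a.d.a.(X + X) + a.(a.X + b.X + b.(0 + X))) + (rec X. a.d.a.(X + X) + a.(a.X + b.X + b.(0 + X)))) → --a--▸ t5
  t5 = (rec X. a.d.a.(X + X) + a.(a.X + b.X + b.(0 + X))) + (rec X. a.d.a.(X + X) + a.(a.X + b.X + b.(0 + X))) → --a--▸ t1, --a--▸ t2
Trace ⟨ac⟩ through P, begin at {s0}:
  [1] a ⇒ {s1, s2}
  [2] c ⇒ {s0}
  ✓ P
Trace ⟨ac⟩ through Q, begin at {t0}:
  [1] a ⇒ {t1, t2}
  [2] c ⇒ ∅ (Q stuck)

ac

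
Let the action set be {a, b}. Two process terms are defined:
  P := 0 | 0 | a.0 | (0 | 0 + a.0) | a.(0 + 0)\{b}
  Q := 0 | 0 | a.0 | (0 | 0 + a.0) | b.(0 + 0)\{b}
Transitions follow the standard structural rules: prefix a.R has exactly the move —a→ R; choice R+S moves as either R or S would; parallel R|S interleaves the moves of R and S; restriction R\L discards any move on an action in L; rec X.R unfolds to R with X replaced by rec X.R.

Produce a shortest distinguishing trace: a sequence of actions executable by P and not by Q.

P's transition system — 8 states:
  u0 = 0 | 0 | a.0 | (0 | 0 + a.0) | a.(0 + 0)\{b} → —a→ u1, —a→ u2, —a→ u3
  u1 = 0 | 0 | 0 | (0 | 0 + a.0) | a.(0 + 0)\{b} → —a→ u4, —a→ u5
  u2 = 0 | 0 | a.0 | (0 | 0 + a.0) | (0 + 0)\{b} → —a→ u4, —a→ u6
  u3 = 0 | 0 | a.0 | 0 | a.(0 + 0)\{b} → —a→ u5, —a→ u6
  u4 = 0 | 0 | 0 | (0 | 0 + a.0) | (0 + 0)\{b} → —a→ u7
  u5 = 0 | 0 | 0 | 0 | a.(0 + 0)\{b} → —a→ u7
  u6 = 0 | 0 | a.0 | 0 | (0 + 0)\{b} → —a→ u7
  u7 = 0 | 0 | 0 | 0 | (0 + 0)\{b} → (no moves)
Q's transition system — 8 states:
  v0 = 0 | 0 | a.0 | (0 | 0 + a.0) | b.(0 + 0)\{b} → —a→ v1, —a→ v2, —b→ v3
  v1 = 0 | 0 | 0 | (0 | 0 + a.0) | b.(0 + 0)\{b} → —a→ v4, —b→ v5
  v2 = 0 | 0 | a.0 | 0 | b.(0 + 0)\{b} → —a→ v4, —b→ v6
  v3 = 0 | 0 | a.0 | (0 | 0 + a.0) | (0 + 0)\{b} → —a→ v5, —a→ v6
  v4 = 0 | 0 | 0 | 0 | b.(0 + 0)\{b} → —b→ v7
  v5 = 0 | 0 | 0 | (0 | 0 + a.0) | (0 + 0)\{b} → —a→ v7
  v6 = 0 | 0 | a.0 | 0 | (0 + 0)\{b} → —a→ v7
  v7 = 0 | 0 | 0 | 0 | (0 + 0)\{b} → (no moves)
Executing aaa from P (initial set {u0}):
  [1] a ⇒ {u1, u2, u3}
  [2] a ⇒ {u4, u5, u6}
  [3] a ⇒ {u7}
  — P admits the full trace.
Executing aaa from Q (initial set {v0}):
  [1] a ⇒ {v1, v2}
  [2] a ⇒ {v4}
  [3] a ⇒ ∅  — Q cannot continue

aaa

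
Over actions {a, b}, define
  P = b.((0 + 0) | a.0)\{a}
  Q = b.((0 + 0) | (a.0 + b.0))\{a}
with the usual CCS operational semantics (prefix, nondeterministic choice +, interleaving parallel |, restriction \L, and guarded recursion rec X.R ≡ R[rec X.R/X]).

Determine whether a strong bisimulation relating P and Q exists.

Reachable graph of P (2 states):
  m0 = b.((0 + 0) | a.0)\{a} → --b--▸ m1
  m1 = ((0 + 0) | a.0)\{a} → ·
Reachable graph of Q (3 states):
  n0 = b.((0 + 0) | (a.0 + b.0))\{a} → --b--▸ n1
  n1 = ((0 + 0) | (a.0 + b.0))\{a} → --b--▸ n2
  n2 = ((0 + 0) | 0)\{a} → ·
Partition-refinement fixed point:
  B0 = {m0, n1}
  B1 = {m1, n2}
  B2 = {n0}
m0 ∈ B0, n0 ∈ B2 → different blocks

NO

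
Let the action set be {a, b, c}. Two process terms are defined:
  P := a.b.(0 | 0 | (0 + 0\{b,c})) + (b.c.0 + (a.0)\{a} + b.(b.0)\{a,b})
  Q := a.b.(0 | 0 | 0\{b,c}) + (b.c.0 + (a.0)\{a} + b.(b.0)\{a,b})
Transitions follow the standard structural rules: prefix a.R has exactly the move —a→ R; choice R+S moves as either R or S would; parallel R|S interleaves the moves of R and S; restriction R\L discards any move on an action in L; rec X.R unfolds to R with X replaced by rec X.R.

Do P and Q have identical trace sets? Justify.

LTS(P): 6 reachable states
  m0 = a.b.(0 | 0 | (0 + 0\{b,c})) + (b.c.0 + (a.0)\{a} + b.(b.0)\{a,b}) ⊢ --a--▸ m1, --b--▸ m2, --b--▸ m3
  m1 = b.(0 | 0 | (0 + 0\{b,c})) ⊢ --b--▸ m4
  m2 = (b.0)\{a,b} ⊢ deadlocked
  m3 = c.0 ⊢ --c--▸ m5
  m4 = 0 | 0 | (0 + 0\{b,c}) ⊢ deadlocked
  m5 = 0 ⊢ deadlocked
LTS(Q): 6 reachable states
  n0 = a.b.(0 | 0 | 0\{b,c}) + (b.c.0 + (a.0)\{a} + b.(b.0)\{a,b}) ⊢ --a--▸ n1, --b--▸ n2, --b--▸ n3
  n1 = b.(0 | 0 | 0\{b,c}) ⊢ --b--▸ n4
  n2 = (b.0)\{a,b} ⊢ deadlocked
  n3 = c.0 ⊢ --c--▸ n5
  n4 = 0 | 0 | 0\{b,c} ⊢ deadlocked
  n5 = 0 ⊢ deadlocked
Partition-refinement fixed point:
  B0 = {m0, n0}
  B1 = {m3, n3}
  B2 = {m2, m4, m5, n2, n4, n5}
  B3 = {m1, n1}
m0 ∈ B0, n0 ∈ B0 → same block
Bisimilar ⇒ trace-equivalent.

trace-equivalent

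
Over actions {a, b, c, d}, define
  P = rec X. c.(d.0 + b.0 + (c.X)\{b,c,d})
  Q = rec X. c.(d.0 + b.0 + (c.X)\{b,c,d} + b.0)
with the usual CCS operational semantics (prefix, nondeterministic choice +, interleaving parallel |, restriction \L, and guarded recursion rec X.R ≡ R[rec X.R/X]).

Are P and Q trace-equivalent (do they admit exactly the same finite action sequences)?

traces(P) = traces(Q)

LTS(P): 3 reachable states
  m0 = rec X. c.(d.0 + b.0 + (c.X)\{b,c,d}) ⊢ -c-> m1
  m1 = d.0 + b.0 + (c.(rec X. c.(d.0 + b.0 + (c.X)\{b,c,d})))\{b,c,d} ⊢ -b-> m2, -d-> m2
  m2 = 0 ⊢ (no moves)
LTS(Q): 3 reachable states
  n0 = rec X. c.(d.0 + b.0 + (c.X)\{b,c,d} + b.0) ⊢ -c-> n1
  n1 = d.0 + b.0 + (c.(rec X. c.(d.0 + b.0 + (c.X)\{b,c,d} + b.0)))\{b,c,d} + b.0 ⊢ -b-> n2, -d-> n2
  n2 = 0 ⊢ (no moves)
Partition-refinement fixed point:
  B0 = {m0, n0}
  B1 = {m1, n1}
  B2 = {m2, n2}
m0 ∈ B0, n0 ∈ B0 → same block
Bisimilar ⇒ trace-equivalent.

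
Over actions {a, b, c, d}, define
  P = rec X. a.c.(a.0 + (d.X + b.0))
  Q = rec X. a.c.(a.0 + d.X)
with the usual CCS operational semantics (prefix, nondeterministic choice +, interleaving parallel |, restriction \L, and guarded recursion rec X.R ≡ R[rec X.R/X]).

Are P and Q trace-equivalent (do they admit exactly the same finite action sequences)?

traces(P) ≠ traces(Q) — witness ⟨acb⟩

Reachable graph of P (4 states):
  m0 = rec X. a.c.(a.0 + (d.X + b.0)) :: -a-> m1
  m1 = c.(a.0 + (d.(rec X. a.c.(a.0 + (d.X + b.0))) + b.0)) :: -c-> m2
  m2 = a.0 + (d.(rec X. a.c.(a.0 + (d.X + b.0))) + b.0) :: -a-> m3, -b-> m3, -d-> m0
  m3 = 0 :: deadlocked
Reachable graph of Q (4 states):
  n0 = rec X. a.c.(a.0 + d.X) :: -a-> n1
  n1 = c.(a.0 + d.(rec X. a.c.(a.0 + d.X))) :: -c-> n2
  n2 = a.0 + d.(rec X. a.c.(a.0 + d.X)) :: -a-> n3, -d-> n0
  n3 = 0 :: deadlocked
Executing acb from P (initial set {m0}):
  [1] a ⇒ {m1}
  [2] c ⇒ {m2}
  [3] b ⇒ {m3}
  — P admits the full trace.
Executing acb from Q (initial set {n0}):
  [1] a ⇒ {n1}
  [2] c ⇒ {n2}
  [3] b ⇒ ∅ (Q stuck)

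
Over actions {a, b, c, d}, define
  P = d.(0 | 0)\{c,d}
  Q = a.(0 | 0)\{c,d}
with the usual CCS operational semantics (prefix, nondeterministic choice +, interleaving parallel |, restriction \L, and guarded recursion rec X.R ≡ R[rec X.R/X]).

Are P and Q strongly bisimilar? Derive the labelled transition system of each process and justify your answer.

LTS(P): 2 reachable states
  s0 = d.(0 | 0)\{c,d} → ··d··> s1
  s1 = (0 | 0)\{c,d} → ·
LTS(Q): 2 reachable states
  t0 = a.(0 | 0)\{c,d} → ··a··> t1
  t1 = (0 | 0)\{c,d} → ·
Partition-refinement fixed point:
  B0 = {s0}
  B1 = {s1, t1}
  B2 = {t0}
s0 ∈ B0, t0 ∈ B2 → different blocks

P ≁ Q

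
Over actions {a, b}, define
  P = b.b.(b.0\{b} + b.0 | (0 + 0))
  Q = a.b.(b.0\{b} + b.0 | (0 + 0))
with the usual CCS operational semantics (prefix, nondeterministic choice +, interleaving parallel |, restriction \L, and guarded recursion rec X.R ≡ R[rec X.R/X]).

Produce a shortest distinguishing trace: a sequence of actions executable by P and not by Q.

b

Reachable graph of P (5 states):
  p0 = b.b.(b.0\{b} + b.0 | (0 + 0)) → —b→ p1
  p1 = b.(b.0\{b} + b.0 | (0 + 0)) → —b→ p2
  p2 = b.0\{b} + b.0 | (0 + 0) → —b→ p3, —b→ p4
  p3 = 0 | (0 + 0) → (no moves)
  p4 = 0\{b} → (no moves)
Reachable graph of Q (5 states):
  q0 = a.b.(b.0\{b} + b.0 | (0 + 0)) → —a→ q1
  q1 = b.(b.0\{b} + b.0 | (0 + 0)) → —b→ q2
  q2 = b.0\{b} + b.0 | (0 + 0) → —b→ q3, —b→ q4
  q3 = 0 | (0 + 0) → (no moves)
  q4 = 0\{b} → (no moves)
Run σ = ⟨b⟩ on P: start {p0}
  after b @ step 1: {p1}
  ✓ P
Run σ = ⟨b⟩ on Q: start {q0}
  after b @ step 1: no successor for Q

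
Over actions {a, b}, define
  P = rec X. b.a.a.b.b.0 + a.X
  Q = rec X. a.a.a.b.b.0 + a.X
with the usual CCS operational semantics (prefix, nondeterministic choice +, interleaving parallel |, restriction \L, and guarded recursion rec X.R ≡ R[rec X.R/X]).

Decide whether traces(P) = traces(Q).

NO — witness ⟨b⟩

Reachable graph of P (6 states):
  m0 = rec X. b.a.a.b.b.0 + a.X has moves --a--▸ m0, --b--▸ m1
  m1 = a.a.b.b.0 has moves --a--▸ m2
  m2 = a.b.b.0 has moves --a--▸ m3
  m3 = b.b.0 has moves --b--▸ m4
  m4 = b.0 has moves --b--▸ m5
  m5 = 0 has moves stopped
Reachable graph of Q (6 states):
  n0 = rec X. a.a.a.b.b.0 + a.X has moves --a--▸ n0, --a--▸ n1
  n1 = a.a.b.b.0 has moves --a--▸ n2
  n2 = a.b.b.0 has moves --a--▸ n3
  n3 = b.b.0 has moves --b--▸ n4
  n4 = b.0 has moves --b--▸ n5
  n5 = 0 has moves stopped
Run σ = ⟨b⟩ on P: start {m0}
  [1] b ⇒ {m1}
  — P admits the full trace.
Run σ = ⟨b⟩ on Q: start {n0}
  [1] b ⇒ no successor for Q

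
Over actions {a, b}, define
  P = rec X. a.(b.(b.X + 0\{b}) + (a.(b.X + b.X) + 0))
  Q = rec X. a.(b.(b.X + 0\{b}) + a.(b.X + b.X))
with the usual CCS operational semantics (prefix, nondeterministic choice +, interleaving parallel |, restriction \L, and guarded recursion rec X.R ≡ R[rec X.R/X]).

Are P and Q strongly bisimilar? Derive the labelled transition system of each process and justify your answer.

bisimilar

P's transition system — 4 states:
  m0 = rec X. a.(b.(b.X + 0\{b}) + (a.(b.X + b.X) + 0)) → ··a··> m1
  m1 = b.(b.(rec X. a.(b.(b.X + 0\{b}) + (a.(b.X + b.X) + 0))) + 0\{b}) + (a.(b.(rec X. a.(b.(b.X + 0\{b}) + (a.(b.X + b.X) + 0))) + b.(rec X. a.(b.(b.X + 0\{b}) + (a.(b.X + b.X) + 0)))) + 0) → ··a··> m2, ··b··> m3
  m2 = b.(rec X. a.(b.(b.X + 0\{b}) + (a.(b.X + b.X) + 0))) + b.(rec X. a.(b.(b.X + 0\{b}) + (a.(b.X + b.X) + 0))) → ··b··> m0
  m3 = b.(rec X. a.(b.(b.X + 0\{b}) + (a.(b.X + b.X) + 0))) + 0\{b} → ··b··> m0
Q's transition system — 4 states:
  n0 = rec X. a.(b.(b.X + 0\{b}) + a.(b.X + b.X)) → ··a··> n1
  n1 = b.(b.(rec X. a.(b.(b.X + 0\{b}) + a.(b.X + b.X))) + 0\{b}) + a.(b.(rec X. a.(b.(b.X + 0\{b}) + a.(b.X + b.X))) + b.(rec X. a.(b.(b.X + 0\{b}) + a.(b.X + b.X)))) → ··a··> n2, ··b··> n3
  n2 = b.(rec X. a.(b.(b.X + 0\{b}) + a.(b.X + b.X))) + b.(rec X. a.(b.(b.X + 0\{b}) + a.(b.X + b.X))) → ··b··> n0
  n3 = b.(rec X. a.(b.(b.X + 0\{b}) + a.(b.X + b.X))) + 0\{b} → ··b··> n0
Bisimilarity quotient blocks:
  B0 = {m0, n0}
  B1 = {m1, n1}
  B2 = {m2, m3, n2, n3}
m0 ∈ B0, n0 ∈ B0 → same block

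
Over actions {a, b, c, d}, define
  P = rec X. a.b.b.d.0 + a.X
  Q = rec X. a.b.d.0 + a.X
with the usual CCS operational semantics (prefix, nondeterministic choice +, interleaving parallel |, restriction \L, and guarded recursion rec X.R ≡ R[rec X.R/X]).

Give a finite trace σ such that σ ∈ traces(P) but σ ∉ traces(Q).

abb

LTS(P): 5 reachable states
  p0 = rec X. a.b.b.d.0 + a.X :: -a-> p0, -a-> p1
  p1 = b.b.d.0 :: -b-> p2
  p2 = b.d.0 :: -b-> p3
  p3 = d.0 :: -d-> p4
  p4 = 0 :: deadlocked
LTS(Q): 4 reachable states
  q0 = rec X. a.b.d.0 + a.X :: -a-> q0, -a-> q1
  q1 = b.d.0 :: -b-> q2
  q2 = d.0 :: -d-> q3
  q3 = 0 :: deadlocked
Trace ⟨abb⟩ through P, begin at {p0}:
  step 1 (a): {p0, p1}
  step 2 (b): {p2}
  step 3 (b): {p3}
  — P admits the full trace.
Trace ⟨abb⟩ through Q, begin at {q0}:
  step 1 (a): {q0, q1}
  step 2 (b): {q2}
  step 3 (b): ∅ (Q stuck)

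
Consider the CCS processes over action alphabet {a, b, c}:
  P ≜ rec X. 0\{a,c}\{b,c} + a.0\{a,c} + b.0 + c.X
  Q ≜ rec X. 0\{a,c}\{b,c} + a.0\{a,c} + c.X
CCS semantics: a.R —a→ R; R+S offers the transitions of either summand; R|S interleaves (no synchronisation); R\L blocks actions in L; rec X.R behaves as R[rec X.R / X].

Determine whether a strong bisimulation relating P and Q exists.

Reachable graph of P (3 states):
  p0 = rec X. 0\{a,c}\{b,c} + a.0\{a,c} + b.0 + c.X → ··a··> p1, ··b··> p2, ··c··> p0
  p1 = 0\{a,c} → (no moves)
  p2 = 0 → (no moves)
Reachable graph of Q (2 states):
  q0 = rec X. 0\{a,c}\{b,c} + a.0\{a,c} + c.X → ··a··> q1, ··c··> q0
  q1 = 0\{a,c} → (no moves)
Partition-refinement fixed point:
  B0 = {p0}
  B1 = {p1, p2, q1}
  B2 = {q0}
p0 ∈ B0, q0 ∈ B2 → different blocks

NO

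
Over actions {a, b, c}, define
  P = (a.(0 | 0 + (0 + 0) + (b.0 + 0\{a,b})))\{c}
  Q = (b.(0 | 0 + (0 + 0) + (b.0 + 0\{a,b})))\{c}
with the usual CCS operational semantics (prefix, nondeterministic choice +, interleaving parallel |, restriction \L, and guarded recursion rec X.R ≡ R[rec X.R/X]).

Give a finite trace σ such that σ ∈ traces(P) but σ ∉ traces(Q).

P's transition system — 3 states:
  m0 = (a.(0 | 0 + (0 + 0) + (b.0 + 0\{a,b})))\{c} :: --a--▸ m1
  m1 = (0 | 0 + (0 + 0) + (b.0 + 0\{a,b}))\{c} :: --b--▸ m2
  m2 = 0\{c} :: deadlocked
Q's transition system — 3 states:
  n0 = (b.(0 | 0 + (0 + 0) + (b.0 + 0\{a,b})))\{c} :: --b--▸ n1
  n1 = (0 | 0 + (0 + 0) + (b.0 + 0\{a,b}))\{c} :: --b--▸ n2
  n2 = 0\{c} :: deadlocked
Executing a from P (initial set {m0}):
  step 1 (a): {m1}
  ✓ P
Executing a from Q (initial set {n0}):
  step 1 (a): ∅  — Q cannot continue

a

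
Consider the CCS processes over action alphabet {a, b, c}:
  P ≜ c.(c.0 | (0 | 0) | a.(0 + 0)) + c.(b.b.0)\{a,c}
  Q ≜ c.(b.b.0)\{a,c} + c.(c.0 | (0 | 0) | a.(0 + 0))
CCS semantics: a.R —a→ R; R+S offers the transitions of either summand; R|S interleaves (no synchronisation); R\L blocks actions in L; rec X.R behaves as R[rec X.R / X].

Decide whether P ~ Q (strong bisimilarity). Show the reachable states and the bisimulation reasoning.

Reachable graph of P (8 states):
  u0 = c.(c.0 | (0 | 0) | a.(0 + 0)) + c.(b.b.0)\{a,c} → ··c··> u1, ··c··> u2
  u1 = (b.b.0)\{a,c} → ··b··> u3
  u2 = c.0 | (0 | 0) | a.(0 + 0) → ··a··> u4, ··c··> u5
  u3 = (b.0)\{a,c} → ··b··> u6
  u4 = c.0 | (0 | 0) | (0 + 0) → ··c··> u7
  u5 = 0 | (0 | 0) | a.(0 + 0) → ··a··> u7
  u6 = 0\{a,c} → ·
  u7 = 0 | (0 | 0) | (0 + 0) → ·
Reachable graph of Q (8 states):
  v0 = c.(b.b.0)\{a,c} + c.(c.0 | (0 | 0) | a.(0 + 0)) → ··c··> v1, ··c··> v2
  v1 = (b.b.0)\{a,c} → ··b··> v3
  v2 = c.0 | (0 | 0) | a.(0 + 0) → ··a··> v4, ··c··> v5
  v3 = (b.0)\{a,c} → ··b··> v6
  v4 = c.0 | (0 | 0) | (0 + 0) → ··c··> v7
  v5 = 0 | (0 | 0) | a.(0 + 0) → ··a··> v7
  v6 = 0\{a,c} → ·
  v7 = 0 | (0 | 0) | (0 + 0) → ·
Partition-refinement fixed point:
  B0 = {u0, v0}
  B1 = {u1, v1}
  B2 = {u3, v3}
  B3 = {u6, u7, v6, v7}
  B4 = {u2, v2}
  B5 = {u5, v5}
  B6 = {u4, v4}
u0 ∈ B0, v0 ∈ B0 → same block

P ~ Q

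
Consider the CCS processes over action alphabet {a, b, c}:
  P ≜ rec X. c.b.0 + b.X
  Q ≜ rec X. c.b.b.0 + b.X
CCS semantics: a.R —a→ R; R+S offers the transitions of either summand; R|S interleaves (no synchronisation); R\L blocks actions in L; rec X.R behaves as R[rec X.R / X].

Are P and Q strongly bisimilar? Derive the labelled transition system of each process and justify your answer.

NO

P's transition system — 3 states:
  s0 = rec X. c.b.0 + b.X ⊢ ··b··> s0, ··c··> s1
  s1 = b.0 ⊢ ··b··> s2
  s2 = 0 ⊢ ·
Q's transition system — 4 states:
  t0 = rec X. c.b.b.0 + b.X ⊢ ··b··> t0, ··c··> t1
  t1 = b.b.0 ⊢ ··b··> t2
  t2 = b.0 ⊢ ··b··> t3
  t3 = 0 ⊢ ·
Bisimilarity quotient blocks:
  B0 = {s0}
  B1 = {s1, t2}
  B2 = {s2, t3}
  B3 = {t0}
  B4 = {t1}
s0 ∈ B0, t0 ∈ B3 → different blocks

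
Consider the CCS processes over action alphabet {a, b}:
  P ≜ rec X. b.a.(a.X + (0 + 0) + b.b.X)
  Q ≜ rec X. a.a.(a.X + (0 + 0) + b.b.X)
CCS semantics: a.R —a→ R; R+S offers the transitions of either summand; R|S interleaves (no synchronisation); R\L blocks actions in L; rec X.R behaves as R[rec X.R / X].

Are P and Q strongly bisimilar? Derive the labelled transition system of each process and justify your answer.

LTS(P): 4 reachable states
  u0 = rec X. b.a.(a.X + (0 + 0) + b.b.X) has moves —b→ u1
  u1 = a.(a.(rec X. b.a.(a.X + (0 + 0) + b.b.X)) + (0 + 0) + b.b.(rec X. b.a.(a.X + (0 + 0) + b.b.X))) has moves —a→ u2
  u2 = a.(rec X. b.a.(a.X + (0 + 0) + b.b.X)) + (0 + 0) + b.b.(rec X. b.a.(a.X + (0 + 0) + b.b.X)) has moves —a→ u0, —b→ u3
  u3 = b.(rec X. b.a.(a.X + (0 + 0) + b.b.X)) has moves —b→ u0
LTS(Q): 4 reachable states
  v0 = rec X. a.a.(a.X + (0 + 0) + b.b.X) has moves —a→ v1
  v1 = a.(a.(rec X. a.a.(a.X + (0 + 0) + b.b.X)) + (0 + 0) + b.b.(rec X. a.a.(a.X + (0 + 0) + b.b.X))) has moves —a→ v2
  v2 = a.(rec X. a.a.(a.X + (0 + 0) + b.b.X)) + (0 + 0) + b.b.(rec X. a.a.(a.X + (0 + 0) + b.b.X)) has moves —a→ v0, —b→ v3
  v3 = b.(rec X. a.a.(a.X + (0 + 0) + b.b.X)) has moves —b→ v0
Partition-refinement fixed point:
  B0 = {u0}
  B1 = {u1}
  B2 = {u2}
  B3 = {u3}
  B4 = {v0}
  B5 = {v1}
  B6 = {v2}
  B7 = {v3}
u0 ∈ B0, v0 ∈ B4 → different blocks

NO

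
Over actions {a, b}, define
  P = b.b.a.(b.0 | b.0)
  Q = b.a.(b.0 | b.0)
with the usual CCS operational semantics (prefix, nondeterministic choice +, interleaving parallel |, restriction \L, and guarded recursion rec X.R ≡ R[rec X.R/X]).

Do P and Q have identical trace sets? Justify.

Reachable graph of P (7 states):
  p0 = b.b.a.(b.0 | b.0) → -b-> p1
  p1 = b.a.(b.0 | b.0) → -b-> p2
  p2 = a.(b.0 | b.0) → -a-> p3
  p3 = b.0 | b.0 → -b-> p4, -b-> p5
  p4 = 0 | b.0 → -b-> p6
  p5 = b.0 | 0 → -b-> p6
  p6 = 0 | 0 → ·
Reachable graph of Q (6 states):
  q0 = b.a.(b.0 | b.0) → -b-> q1
  q1 = a.(b.0 | b.0) → -a-> q2
  q2 = b.0 | b.0 → -b-> q3, -b-> q4
  q3 = 0 | b.0 → -b-> q5
  q4 = b.0 | 0 → -b-> q5
  q5 = 0 | 0 → ·
Run σ = ⟨bb⟩ on P: start {p0}
  [1] b ⇒ {p1}
  [2] b ⇒ {p2}
  — P admits the full trace.
Run σ = ⟨bb⟩ on Q: start {q0}
  [1] b ⇒ {q1}
  [2] b ⇒ ∅ (Q stuck)

traces(P) ≠ traces(Q) — witness ⟨bb⟩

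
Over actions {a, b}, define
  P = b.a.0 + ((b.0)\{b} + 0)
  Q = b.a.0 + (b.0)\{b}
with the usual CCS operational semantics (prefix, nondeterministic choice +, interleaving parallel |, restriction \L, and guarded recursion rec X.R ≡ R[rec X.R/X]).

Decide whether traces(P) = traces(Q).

LTS(P): 3 reachable states
  s0 = b.a.0 + ((b.0)\{b} + 0) ⊢ -b-> s1
  s1 = a.0 ⊢ -a-> s2
  s2 = 0 ⊢ stopped
LTS(Q): 3 reachable states
  t0 = b.a.0 + (b.0)\{b} ⊢ -b-> t1
  t1 = a.0 ⊢ -a-> t2
  t2 = 0 ⊢ stopped
Bisimilarity quotient blocks:
  B0 = {s0, t0}
  B1 = {s1, t1}
  B2 = {s2, t2}
s0 ∈ B0, t0 ∈ B0 → same block
Bisimilar ⇒ trace-equivalent.

traces(P) = traces(Q)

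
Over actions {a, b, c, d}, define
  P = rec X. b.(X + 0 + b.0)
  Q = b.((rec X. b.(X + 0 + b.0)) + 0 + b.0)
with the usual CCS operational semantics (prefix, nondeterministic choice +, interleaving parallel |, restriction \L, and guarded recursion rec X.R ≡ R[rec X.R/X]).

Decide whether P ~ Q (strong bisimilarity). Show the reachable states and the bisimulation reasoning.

bisimilar

Reachable graph of P (3 states):
  u0 = rec X. b.(X + 0 + b.0) has moves --b--▸ u1
  u1 = (rec X. b.(X + 0 + b.0)) + 0 + b.0 has moves --b--▸ u1, --b--▸ u2
  u2 = 0 has moves ∅
Reachable graph of Q (3 states):
  v0 = b.((rec X. b.(X + 0 + b.0)) + 0 + b.0) has moves --b--▸ v1
  v1 = (rec X. b.(X + 0 + b.0)) + 0 + b.0 has moves --b--▸ v1, --b--▸ v2
  v2 = 0 has moves ∅
Partition-refinement fixed point:
  B0 = {u0, v0}
  B1 = {u1, v1}
  B2 = {u2, v2}
u0 ∈ B0, v0 ∈ B0 → same block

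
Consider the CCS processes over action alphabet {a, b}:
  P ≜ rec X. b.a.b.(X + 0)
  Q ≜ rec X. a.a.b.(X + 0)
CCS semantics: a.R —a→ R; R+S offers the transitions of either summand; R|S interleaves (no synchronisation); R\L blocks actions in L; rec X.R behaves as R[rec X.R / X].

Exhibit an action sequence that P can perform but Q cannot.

b

LTS(P): 4 reachable states
  s0 = rec X. b.a.b.(X + 0) | ··b··> s1
  s1 = a.b.((rec X. b.a.b.(X + 0)) + 0) | ··a··> s2
  s2 = b.((rec X. b.a.b.(X + 0)) + 0) | ··b··> s3
  s3 = (rec X. b.a.b.(X + 0)) + 0 | ··b··> s1
LTS(Q): 4 reachable states
  t0 = rec X. a.a.b.(X + 0) | ··a··> t1
  t1 = a.b.((rec X. a.a.b.(X + 0)) + 0) | ··a··> t2
  t2 = b.((rec X. a.a.b.(X + 0)) + 0) | ··b··> t3
  t3 = (rec X. a.a.b.(X + 0)) + 0 | ··a··> t1
Trace ⟨b⟩ through P, begin at {s0}:
  step 1 (b): {s1}
  P completes σ.
Trace ⟨b⟩ through Q, begin at {t0}:
  step 1 (b): ∅ (Q stuck)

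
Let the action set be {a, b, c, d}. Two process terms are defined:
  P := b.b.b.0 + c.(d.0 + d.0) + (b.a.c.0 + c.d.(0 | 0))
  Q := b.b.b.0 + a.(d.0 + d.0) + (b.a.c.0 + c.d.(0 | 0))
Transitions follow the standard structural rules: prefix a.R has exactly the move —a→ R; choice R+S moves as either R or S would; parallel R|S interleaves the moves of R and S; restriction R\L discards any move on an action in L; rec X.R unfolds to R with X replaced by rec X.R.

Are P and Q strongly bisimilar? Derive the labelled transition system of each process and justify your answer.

P ≁ Q

P's transition system — 9 states:
  p0 = b.b.b.0 + c.(d.0 + d.0) + (b.a.c.0 + c.d.(0 | 0)) ⊢ --b--▸ p1, --b--▸ p2, --c--▸ p3, --c--▸ p4
  p1 = a.c.0 ⊢ --a--▸ p5
  p2 = b.b.0 ⊢ --b--▸ p6
  p3 = d.(0 | 0) ⊢ --d--▸ p7
  p4 = d.0 + d.0 ⊢ --d--▸ p8
  p5 = c.0 ⊢ --c--▸ p8
  p6 = b.0 ⊢ --b--▸ p8
  p7 = 0 | 0 ⊢ stopped
  p8 = 0 ⊢ stopped
Q's transition system — 9 states:
  q0 = b.b.b.0 + a.(d.0 + d.0) + (b.a.c.0 + c.d.(0 | 0)) ⊢ --a--▸ q1, --b--▸ q2, --b--▸ q3, --c--▸ q4
  q1 = d.0 + d.0 ⊢ --d--▸ q5
  q2 = a.c.0 ⊢ --a--▸ q6
  q3 = b.b.0 ⊢ --b--▸ q7
  q4 = d.(0 | 0) ⊢ --d--▸ q8
  q5 = 0 ⊢ stopped
  q6 = c.0 ⊢ --c--▸ q5
  q7 = b.0 ⊢ --b--▸ q5
  q8 = 0 | 0 ⊢ stopped
Partition-refinement fixed point:
  B0 = {p0}
  B1 = {p2, q3}
  B2 = {p6, q7}
  B3 = {p7, p8, q5, q8}
  B4 = {p1, q2}
  B5 = {p5, q6}
  B6 = {p3, p4, q1, q4}
  B7 = {q0}
p0 ∈ B0, q0 ∈ B7 → different blocks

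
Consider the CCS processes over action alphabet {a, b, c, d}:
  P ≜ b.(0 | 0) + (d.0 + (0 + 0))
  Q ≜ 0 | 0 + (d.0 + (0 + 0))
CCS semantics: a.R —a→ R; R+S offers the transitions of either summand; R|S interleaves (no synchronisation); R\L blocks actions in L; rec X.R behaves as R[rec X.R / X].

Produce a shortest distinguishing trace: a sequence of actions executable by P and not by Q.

P's transition system — 3 states:
  p0 = b.(0 | 0) + (d.0 + (0 + 0)) → =b=> p1, =d=> p2
  p1 = 0 | 0 → (no moves)
  p2 = 0 → (no moves)
Q's transition system — 2 states:
  q0 = 0 | 0 + (d.0 + (0 + 0)) → =d=> q1
  q1 = 0 → (no moves)
Run σ = ⟨b⟩ on P: start {p0}
  step 1 (b): {p1}
  P completes σ.
Run σ = ⟨b⟩ on Q: start {q0}
  step 1 (b): ∅ (Q stuck)

b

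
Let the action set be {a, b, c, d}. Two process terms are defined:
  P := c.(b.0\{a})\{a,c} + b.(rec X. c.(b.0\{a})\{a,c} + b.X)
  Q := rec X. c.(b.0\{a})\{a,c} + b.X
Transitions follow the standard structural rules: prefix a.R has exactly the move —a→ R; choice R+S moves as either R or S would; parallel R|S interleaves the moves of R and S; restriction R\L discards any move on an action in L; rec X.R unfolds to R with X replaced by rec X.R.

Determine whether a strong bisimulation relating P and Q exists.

Reachable graph of P (4 states):
  m0 = c.(b.0\{a})\{a,c} + b.(rec X. c.(b.0\{a})\{a,c} + b.X) ⊢ --b--▸ m1, --c--▸ m2
  m1 = rec X. c.(b.0\{a})\{a,c} + b.X ⊢ --b--▸ m1, --c--▸ m2
  m2 = (b.0\{a})\{a,c} ⊢ --b--▸ m3
  m3 = 0\{a}\{a,c} ⊢ stopped
Reachable graph of Q (3 states):
  n0 = rec X. c.(b.0\{a})\{a,c} + b.X ⊢ --b--▸ n0, --c--▸ n1
  n1 = (b.0\{a})\{a,c} ⊢ --b--▸ n2
  n2 = 0\{a}\{a,c} ⊢ stopped
Coarsest stable partition (strong bisimilarity classes):
  B0 = {m0, m1, n0}
  B1 = {m2, n1}
  B2 = {m3, n2}
m0 ∈ B0, n0 ∈ B0 → same block

YES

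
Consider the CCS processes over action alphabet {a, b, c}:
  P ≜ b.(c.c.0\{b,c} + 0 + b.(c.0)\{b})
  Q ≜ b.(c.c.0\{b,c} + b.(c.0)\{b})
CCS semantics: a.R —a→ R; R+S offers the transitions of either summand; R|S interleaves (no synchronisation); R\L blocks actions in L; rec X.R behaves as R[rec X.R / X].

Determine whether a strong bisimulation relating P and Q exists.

P ~ Q

Reachable graph of P (6 states):
  u0 = b.(c.c.0\{b,c} + 0 + b.(c.0)\{b}) has moves --b--▸ u1
  u1 = c.c.0\{b,c} + 0 + b.(c.0)\{b} has moves --b--▸ u2, --c--▸ u3
  u2 = (c.0)\{b} has moves --c--▸ u4
  u3 = c.0\{b,c} has moves --c--▸ u5
  u4 = 0\{b} has moves ∅
  u5 = 0\{b,c} has moves ∅
Reachable graph of Q (6 states):
  v0 = b.(c.c.0\{b,c} + b.(c.0)\{b}) has moves --b--▸ v1
  v1 = c.c.0\{b,c} + b.(c.0)\{b} has moves --b--▸ v2, --c--▸ v3
  v2 = (c.0)\{b} has moves --c--▸ v4
  v3 = c.0\{b,c} has moves --c--▸ v5
  v4 = 0\{b} has moves ∅
  v5 = 0\{b,c} has moves ∅
Partition-refinement fixed point:
  B0 = {u0, v0}
  B1 = {u1, v1}
  B2 = {u2, u3, v2, v3}
  B3 = {u4, u5, v4, v5}
u0 ∈ B0, v0 ∈ B0 → same block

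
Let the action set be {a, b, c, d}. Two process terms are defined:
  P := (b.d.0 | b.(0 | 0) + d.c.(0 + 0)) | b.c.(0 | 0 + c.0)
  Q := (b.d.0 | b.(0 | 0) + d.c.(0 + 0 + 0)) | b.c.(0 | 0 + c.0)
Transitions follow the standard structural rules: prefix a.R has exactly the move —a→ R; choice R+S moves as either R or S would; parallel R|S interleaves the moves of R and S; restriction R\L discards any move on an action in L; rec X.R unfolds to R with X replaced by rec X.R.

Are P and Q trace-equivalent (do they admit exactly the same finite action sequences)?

YES

Reachable graph of P (32 states):
  m0 = (b.d.0 | b.(0 | 0) + d.c.(0 + 0)) | b.c.(0 | 0 + c.0) :: —b→ m1, —b→ m2, —b→ m3, —d→ m4
  m1 = (b.d.0 | b.(0 | 0) + d.c.(0 + 0)) | c.(0 | 0 + c.0) :: —b→ m5, —b→ m6, —c→ m7, —d→ m8
  m2 = b.d.0 | (0 | 0) | b.c.(0 | 0 + c.0) :: —b→ m5, —b→ m9
  m3 = d.0 | b.(0 | 0) | b.c.(0 | 0 + c.0) :: —b→ m6, —b→ m9, —d→ m10
  m4 = c.(0 + 0) | b.c.(0 | 0 + c.0) :: —b→ m8, —c→ m11
  m5 = b.d.0 | (0 | 0) | c.(0 | 0 + c.0) :: —b→ m12, —c→ m13
  m6 = d.0 | b.(0 | 0) | c.(0 | 0 + c.0) :: —b→ m12, —c→ m14, —d→ m15
  m7 = (b.d.0 | b.(0 | 0) + d.c.(0 + 0)) | (0 | 0 + c.0) :: —b→ m13, —b→ m14, —c→ m16, —d→ m17
  m8 = c.(0 + 0) | c.(0 | 0 + c.0) :: —c→ m17, —c→ m18
  m9 = d.0 | (0 | 0) | b.c.(0 | 0 + c.0) :: —b→ m12, —d→ m19
  m10 = 0 | b.(0 | 0) | b.c.(0 | 0 + c.0) :: —b→ m15, —b→ m19
  m11 = (0 + 0) | b.c.(0 | 0 + c.0) :: —b→ m18
  m12 = d.0 | (0 | 0) | c.(0 | 0 + c.0) :: —c→ m20, —d→ m21
  m13 = b.d.0 | (0 | 0) | (0 | 0 + c.0) :: —b→ m20, —c→ m22
  m14 = d.0 | b.(0 | 0) | (0 | 0 + c.0) :: —b→ m20, —c→ m23, —d→ m24
  m15 = 0 | b.(0 | 0) | c.(0 | 0 + c.0) :: —b→ m21, —c→ m24
  m16 = (b.d.0 | b.(0 | 0) + d.c.(0 + 0)) | 0 :: —b→ m22, —b→ m23, —d→ m25
  m17 = c.(0 + 0) | (0 | 0 + c.0) :: —c→ m25, —c→ m26
  m18 = (0 + 0) | c.(0 | 0 + c.0) :: —c→ m26
  m19 = 0 | (0 | 0) | b.c.(0 | 0 + c.0) :: —b→ m21
  m20 = d.0 | (0 | 0) | (0 | 0 + c.0) :: —c→ m27, —d→ m28
  m21 = 0 | (0 | 0) | c.(0 | 0 + c.0) :: —c→ m28
  m22 = b.d.0 | (0 | 0) | 0 :: —b→ m27
  m23 = d.0 | b.(0 | 0) | 0 :: —b→ m27, —d→ m29
  m24 = 0 | b.(0 | 0) | (0 | 0 + c.0) :: —b→ m28, —c→ m29
  m25 = c.(0 + 0) | 0 :: —c→ m30
  m26 = (0 + 0) | (0 | 0 + c.0) :: —c→ m30
  m27 = d.0 | (0 | 0) | 0 :: —d→ m31
  m28 = 0 | (0 | 0) | (0 | 0 + c.0) :: —c→ m31
  m29 = 0 | b.(0 | 0) | 0 :: —b→ m31
  m30 = (0 + 0) | 0 :: ·
  m31 = 0 | (0 | 0) | 0 :: ·
Reachable graph of Q (32 states):
  n0 = (b.d.0 | b.(0 | 0) + d.c.(0 + 0 + 0)) | b.c.(0 | 0 + c.0) :: —b→ n1, —b→ n2, —b→ n3, —d→ n4
  n1 = (b.d.0 | b.(0 | 0) + d.c.(0 + 0 + 0)) | c.(0 | 0 + c.0) :: —b→ n5, —b→ n6, —c→ n7, —d→ n8
  n2 = b.d.0 | (0 | 0) | b.c.(0 | 0 + c.0) :: —b→ n5, —b→ n9
  n3 = d.0 | b.(0 | 0) | b.c.(0 | 0 + c.0) :: —b→ n6, —b→ n9, —d→ n10
  n4 = c.(0 + 0 + 0) | b.c.(0 | 0 + c.0) :: —b→ n8, —c→ n11
  n5 = b.d.0 | (0 | 0) | c.(0 | 0 + c.0) :: —b→ n12, —c→ n13
  n6 = d.0 | b.(0 | 0) | c.(0 | 0 + c.0) :: —b→ n12, —c→ n14, —d→ n15
  n7 = (b.d.0 | b.(0 | 0) + d.c.(0 + 0 + 0)) | (0 | 0 + c.0) :: —b→ n13, —b→ n14, —c→ n16, —d→ n17
  n8 = c.(0 + 0 + 0) | c.(0 | 0 + c.0) :: —c→ n17, —c→ n18
  n9 = d.0 | (0 | 0) | b.c.(0 | 0 + c.0) :: —b→ n12, —d→ n19
  n10 = 0 | b.(0 | 0) | b.c.(0 | 0 + c.0) :: —b→ n15, —b→ n19
  n11 = (0 + 0 + 0) | b.c.(0 | 0 + c.0) :: —b→ n18
  n12 = d.0 | (0 | 0) | c.(0 | 0 + c.0) :: —c→ n20, —d→ n21
  n13 = b.d.0 | (0 | 0) | (0 | 0 + c.0) :: —b→ n20, —c→ n22
  n14 = d.0 | b.(0 | 0) | (0 | 0 + c.0) :: —b→ n20, —c→ n23, —d→ n24
  n15 = 0 | b.(0 | 0) | c.(0 | 0 + c.0) :: —b→ n21, —c→ n24
  n16 = (b.d.0 | b.(0 | 0) + d.c.(0 + 0 + 0)) | 0 :: —b→ n22, —b→ n23, —d→ n25
  n17 = c.(0 + 0 + 0) | (0 | 0 + c.0) :: —c→ n25, —c→ n26
  n18 = (0 + 0 + 0) | c.(0 | 0 + c.0) :: —c→ n26
  n19 = 0 | (0 | 0) | b.c.(0 | 0 + c.0) :: —b→ n21
  n20 = d.0 | (0 | 0) | (0 | 0 + c.0) :: —c→ n27, —d→ n28
  n21 = 0 | (0 | 0) | c.(0 | 0 + c.0) :: —c→ n28
  n22 = b.d.0 | (0 | 0) | 0 :: —b→ n27
  n23 = d.0 | b.(0 | 0) | 0 :: —b→ n27, —d→ n29
  n24 = 0 | b.(0 | 0) | (0 | 0 + c.0) :: —b→ n28, —c→ n29
  n25 = c.(0 + 0 + 0) | 0 :: —c→ n30
  n26 = (0 + 0 + 0) | (0 | 0 + c.0) :: —c→ n30
  n27 = d.0 | (0 | 0) | 0 :: —d→ n31
  n28 = 0 | (0 | 0) | (0 | 0 + c.0) :: —c→ n31
  n29 = 0 | b.(0 | 0) | 0 :: —b→ n31
  n30 = (0 + 0 + 0) | 0 :: ·
  n31 = 0 | (0 | 0) | 0 :: ·
Coarsest stable partition (strong bisimilarity classes):
  B0 = {m0, n0}
  B1 = {m3, n3}
  B2 = {m10, n10}
  B3 = {m11, m19, n11, n19}
  B4 = {m17, m18, m21, n17, n18, n21}
  B5 = {m25, m26, m28, n25, n26, n28}
  B6 = {m30, m31, n30, n31}
  B7 = {m15, n15}
  B8 = {m24, n24}
  B9 = {m29, n29}
  B10 = {m9, n9}
  B11 = {m12, n12}
  B12 = {m20, n20}
  B13 = {m27, n27}
  B14 = {m6, n6}
  B15 = {m14, n14}
  B16 = {m23, n23}
  B17 = {m2, n2}
  B18 = {m5, n5}
  B19 = {m13, n13}
  B20 = {m22, n22}
  B21 = {m1, n1}
  B22 = {m8, n8}
  B23 = {m7, n7}
  B24 = {m16, n16}
  B25 = {m4, n4}
m0 ∈ B0, n0 ∈ B0 → same block
Bisimilar ⇒ trace-equivalent.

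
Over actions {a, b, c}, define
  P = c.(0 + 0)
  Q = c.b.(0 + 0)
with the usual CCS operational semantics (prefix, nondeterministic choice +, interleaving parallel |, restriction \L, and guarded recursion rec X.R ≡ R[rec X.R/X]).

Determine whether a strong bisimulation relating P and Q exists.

not bisimilar

Reachable graph of P (2 states):
  p0 = c.(0 + 0) :: ··c··> p1
  p1 = 0 + 0 :: ∅
Reachable graph of Q (3 states):
  q0 = c.b.(0 + 0) :: ··c··> q1
  q1 = b.(0 + 0) :: ··b··> q2
  q2 = 0 + 0 :: ∅
Coarsest stable partition (strong bisimilarity classes):
  B0 = {p0}
  B1 = {p1, q2}
  B2 = {q0}
  B3 = {q1}
p0 ∈ B0, q0 ∈ B2 → different blocks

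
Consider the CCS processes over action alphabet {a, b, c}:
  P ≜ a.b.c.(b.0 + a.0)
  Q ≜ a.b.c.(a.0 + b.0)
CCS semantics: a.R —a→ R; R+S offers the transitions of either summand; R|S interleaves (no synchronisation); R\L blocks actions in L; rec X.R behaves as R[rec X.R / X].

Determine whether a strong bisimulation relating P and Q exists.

LTS(P): 5 reachable states
  u0 = a.b.c.(b.0 + a.0) | -a-> u1
  u1 = b.c.(b.0 + a.0) | -b-> u2
  u2 = c.(b.0 + a.0) | -c-> u3
  u3 = b.0 + a.0 | -a-> u4, -b-> u4
  u4 = 0 | ∅
LTS(Q): 5 reachable states
  v0 = a.b.c.(a.0 + b.0) | -a-> v1
  v1 = b.c.(a.0 + b.0) | -b-> v2
  v2 = c.(a.0 + b.0) | -c-> v3
  v3 = a.0 + b.0 | -a-> v4, -b-> v4
  v4 = 0 | ∅
Partition-refinement fixed point:
  B0 = {u0, v0}
  B1 = {u1, v1}
  B2 = {u2, v2}
  B3 = {u3, v3}
  B4 = {u4, v4}
u0 ∈ B0, v0 ∈ B0 → same block

bisimilar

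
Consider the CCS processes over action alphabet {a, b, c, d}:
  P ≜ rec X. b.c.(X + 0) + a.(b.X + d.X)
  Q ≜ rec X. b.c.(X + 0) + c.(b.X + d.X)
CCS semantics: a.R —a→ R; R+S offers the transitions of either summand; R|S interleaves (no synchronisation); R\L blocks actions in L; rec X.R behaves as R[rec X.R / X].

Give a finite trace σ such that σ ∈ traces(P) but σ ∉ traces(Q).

Reachable graph of P (4 states):
  p0 = rec X. b.c.(X + 0) + a.(b.X + d.X) | ··a··> p1, ··b··> p2
  p1 = b.(rec X. b.c.(X + 0) + a.(b.X + d.X)) + d.(rec X. b.c.(X + 0) + a.(b.X + d.X)) | ··b··> p0, ··d··> p0
  p2 = c.((rec X. b.c.(X + 0) + a.(b.X + d.X)) + 0) | ··c··> p3
  p3 = (rec X. b.c.(X + 0) + a.(b.X + d.X)) + 0 | ··a··> p1, ··b··> p2
Reachable graph of Q (4 states):
  q0 = rec X. b.c.(X + 0) + c.(b.X + d.X) | ··b··> q1, ··c··> q2
  q1 = c.((rec X. b.c.(X + 0) + c.(b.X + d.X)) + 0) | ··c··> q3
  q2 = b.(rec X. b.c.(X + 0) + c.(b.X + d.X)) + d.(rec X. b.c.(X + 0) + c.(b.X + d.X)) | ··b··> q0, ··d··> q0
  q3 = (rec X. b.c.(X + 0) + c.(b.X + d.X)) + 0 | ··b··> q1, ··c··> q2
Run σ = ⟨a⟩ on P: start {p0}
  after a @ step 1: {p1}
  — P admits the full trace.
Run σ = ⟨a⟩ on Q: start {q0}
  after a @ step 1: ∅  — Q cannot continue

a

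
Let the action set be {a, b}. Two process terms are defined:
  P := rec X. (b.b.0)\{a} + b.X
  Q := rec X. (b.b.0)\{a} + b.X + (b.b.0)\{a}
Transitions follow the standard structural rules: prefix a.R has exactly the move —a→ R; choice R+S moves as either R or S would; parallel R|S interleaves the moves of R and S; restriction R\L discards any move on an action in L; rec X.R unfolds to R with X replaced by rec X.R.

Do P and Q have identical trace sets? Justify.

traces(P) = traces(Q)

LTS(P): 3 reachable states
  m0 = rec X. (b.b.0)\{a} + b.X has moves —b→ m0, —b→ m1
  m1 = (b.0)\{a} has moves —b→ m2
  m2 = 0\{a} has moves stopped
LTS(Q): 3 reachable states
  n0 = rec X. (b.b.0)\{a} + b.X + (b.b.0)\{a} has moves —b→ n0, —b→ n1
  n1 = (b.0)\{a} has moves —b→ n2
  n2 = 0\{a} has moves stopped
Coarsest stable partition (strong bisimilarity classes):
  B0 = {m0, n0}
  B1 = {m1, n1}
  B2 = {m2, n2}
m0 ∈ B0, n0 ∈ B0 → same block
Bisimilar ⇒ trace-equivalent.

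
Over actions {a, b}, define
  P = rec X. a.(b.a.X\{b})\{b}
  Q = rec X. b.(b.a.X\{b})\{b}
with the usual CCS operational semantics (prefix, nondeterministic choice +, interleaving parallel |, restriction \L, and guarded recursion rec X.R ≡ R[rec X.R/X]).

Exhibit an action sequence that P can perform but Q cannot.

a

P's transition system — 2 states:
  m0 = rec X. a.(b.a.X\{b})\{b} has moves —a→ m1
  m1 = (b.a.(rec X. a.(b.a.X\{b})\{b})\{b})\{b} has moves (no moves)
Q's transition system — 2 states:
  n0 = rec X. b.(b.a.X\{b})\{b} has moves —b→ n1
  n1 = (b.a.(rec X. b.(b.a.X\{b})\{b})\{b})\{b} has moves (no moves)
Trace ⟨a⟩ through P, begin at {m0}:
  after a @ step 1: {m1}
  ✓ P
Trace ⟨a⟩ through Q, begin at {n0}:
  after a @ step 1: ∅  — Q cannot continue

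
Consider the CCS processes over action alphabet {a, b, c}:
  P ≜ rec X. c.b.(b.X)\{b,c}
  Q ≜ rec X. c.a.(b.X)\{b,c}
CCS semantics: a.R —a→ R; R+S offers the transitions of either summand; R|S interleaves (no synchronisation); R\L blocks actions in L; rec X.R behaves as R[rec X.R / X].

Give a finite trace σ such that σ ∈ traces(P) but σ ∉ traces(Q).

P's transition system — 3 states:
  m0 = rec X. c.b.(b.X)\{b,c} → —c→ m1
  m1 = b.(b.(rec X. c.b.(b.X)\{b,c}))\{b,c} → —b→ m2
  m2 = (b.(rec X. c.b.(b.X)\{b,c}))\{b,c} → (no moves)
Q's transition system — 3 states:
  n0 = rec X. c.a.(b.X)\{b,c} → —c→ n1
  n1 = a.(b.(rec X. c.a.(b.X)\{b,c}))\{b,c} → —a→ n2
  n2 = (b.(rec X. c.a.(b.X)\{b,c}))\{b,c} → (no moves)
Trace ⟨cb⟩ through P, begin at {m0}:
  step 1 (c): {m1}
  step 2 (b): {m2}
  P completes σ.
Trace ⟨cb⟩ through Q, begin at {n0}:
  step 1 (c): {n1}
  step 2 (b): ∅ (Q stuck)

cb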